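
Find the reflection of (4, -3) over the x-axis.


Reflection across x-axis: (x, y) -> (x, -y)
(4, -3) -> (4, 3)

(4, 3)


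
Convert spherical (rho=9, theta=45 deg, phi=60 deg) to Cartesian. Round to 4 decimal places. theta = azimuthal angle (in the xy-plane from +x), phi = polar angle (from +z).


x = 9 * sin(60) * cos(45) = 5.5114
y = 9 * sin(60) * sin(45) = 5.5114
z = 9 * cos(60) = 4.5

(5.5114, 5.5114, 4.5)


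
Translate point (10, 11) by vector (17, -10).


Translation: (x+dx, y+dy) = (10+17, 11+-10) = (27, 1)

(27, 1)


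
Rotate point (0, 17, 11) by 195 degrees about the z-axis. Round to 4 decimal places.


x' = 0*cos(195) - 17*sin(195) = 4.3999
y' = 0*sin(195) + 17*cos(195) = -16.4207
z' = 11

(4.3999, -16.4207, 11)


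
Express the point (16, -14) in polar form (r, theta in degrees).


r = sqrt(16^2 + (-14)^2) = 21.2603
theta = atan2(-14, 16) = 318.8141 degrees

r = 21.2603, theta = 318.8141 degrees


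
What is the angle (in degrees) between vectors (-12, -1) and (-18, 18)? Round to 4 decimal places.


dot = -12*-18 + -1*18 = 198
|u| = 12.0416, |v| = 25.4558
cos(angle) = 0.6459
angle = 49.7636 degrees

49.7636 degrees


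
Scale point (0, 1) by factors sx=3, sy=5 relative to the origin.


Scaling: (x*sx, y*sy) = (0*3, 1*5) = (0, 5)

(0, 5)


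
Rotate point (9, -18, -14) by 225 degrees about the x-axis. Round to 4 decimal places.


x' = 9
y' = -18*cos(225) - -14*sin(225) = 2.8284
z' = -18*sin(225) + -14*cos(225) = 22.6274

(9, 2.8284, 22.6274)


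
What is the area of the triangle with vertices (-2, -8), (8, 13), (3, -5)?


Area = |x1(y2-y3) + x2(y3-y1) + x3(y1-y2)| / 2
= |-2*(13--5) + 8*(-5--8) + 3*(-8-13)| / 2
= 37.5

37.5


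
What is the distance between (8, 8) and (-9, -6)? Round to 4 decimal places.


d = sqrt((-9-8)^2 + (-6-8)^2) = 22.0227

22.0227


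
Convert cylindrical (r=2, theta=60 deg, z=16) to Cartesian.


x = 2 * cos(60) = 1
y = 2 * sin(60) = 1.7321
z = 16

(1, 1.7321, 16)


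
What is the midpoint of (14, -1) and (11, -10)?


Midpoint = ((14+11)/2, (-1+-10)/2) = (12.5, -5.5)

(12.5, -5.5)


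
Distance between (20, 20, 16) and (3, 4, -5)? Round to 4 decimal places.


d = sqrt((3-20)^2 + (4-20)^2 + (-5-16)^2) = 31.4006

31.4006


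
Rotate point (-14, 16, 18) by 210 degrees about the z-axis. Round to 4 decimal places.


x' = -14*cos(210) - 16*sin(210) = 20.1244
y' = -14*sin(210) + 16*cos(210) = -6.8564
z' = 18

(20.1244, -6.8564, 18)


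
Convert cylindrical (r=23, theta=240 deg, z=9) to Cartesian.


x = 23 * cos(240) = -11.5
y = 23 * sin(240) = -19.9186
z = 9

(-11.5, -19.9186, 9)


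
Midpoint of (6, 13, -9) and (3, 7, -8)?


Midpoint = ((6+3)/2, (13+7)/2, (-9+-8)/2) = (4.5, 10, -8.5)

(4.5, 10, -8.5)


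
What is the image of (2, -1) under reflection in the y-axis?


Reflection across y-axis: (x, y) -> (-x, y)
(2, -1) -> (-2, -1)

(-2, -1)


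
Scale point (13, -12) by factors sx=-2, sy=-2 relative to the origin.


Scaling: (x*sx, y*sy) = (13*-2, -12*-2) = (-26, 24)

(-26, 24)


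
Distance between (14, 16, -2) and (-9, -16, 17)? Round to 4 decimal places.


d = sqrt((-9-14)^2 + (-16-16)^2 + (17--2)^2) = 43.7493

43.7493


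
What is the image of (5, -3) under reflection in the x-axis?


Reflection across x-axis: (x, y) -> (x, -y)
(5, -3) -> (5, 3)

(5, 3)


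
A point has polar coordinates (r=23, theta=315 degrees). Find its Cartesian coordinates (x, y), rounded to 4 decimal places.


x = 23 * cos(315) = 16.2635
y = 23 * sin(315) = -16.2635

(16.2635, -16.2635)


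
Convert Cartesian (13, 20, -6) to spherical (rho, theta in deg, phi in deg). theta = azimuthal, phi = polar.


rho = sqrt(13^2 + 20^2 + (-6)^2) = 24.5967
theta = atan2(20, 13) = 56.9761 deg
phi = acos(-6/24.5967) = 104.1189 deg

rho = 24.5967, theta = 56.9761 deg, phi = 104.1189 deg


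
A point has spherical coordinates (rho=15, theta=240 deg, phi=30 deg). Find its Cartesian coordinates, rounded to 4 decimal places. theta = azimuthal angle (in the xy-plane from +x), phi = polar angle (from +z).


x = 15 * sin(30) * cos(240) = -3.75
y = 15 * sin(30) * sin(240) = -6.4952
z = 15 * cos(30) = 12.9904

(-3.75, -6.4952, 12.9904)


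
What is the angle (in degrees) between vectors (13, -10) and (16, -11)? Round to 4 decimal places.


dot = 13*16 + -10*-11 = 318
|u| = 16.4012, |v| = 19.4165
cos(angle) = 0.9986
angle = 3.0601 degrees

3.0601 degrees


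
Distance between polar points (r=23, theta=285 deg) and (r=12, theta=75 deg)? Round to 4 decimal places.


d = sqrt(r1^2 + r2^2 - 2*r1*r2*cos(t2-t1))
d = sqrt(23^2 + 12^2 - 2*23*12*cos(75-285)) = 33.9271

33.9271


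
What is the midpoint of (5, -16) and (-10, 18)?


Midpoint = ((5+-10)/2, (-16+18)/2) = (-2.5, 1)

(-2.5, 1)


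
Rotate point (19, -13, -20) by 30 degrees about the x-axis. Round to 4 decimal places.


x' = 19
y' = -13*cos(30) - -20*sin(30) = -1.2583
z' = -13*sin(30) + -20*cos(30) = -23.8205

(19, -1.2583, -23.8205)


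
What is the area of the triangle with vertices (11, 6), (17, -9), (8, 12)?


Area = |x1(y2-y3) + x2(y3-y1) + x3(y1-y2)| / 2
= |11*(-9-12) + 17*(12-6) + 8*(6--9)| / 2
= 4.5

4.5


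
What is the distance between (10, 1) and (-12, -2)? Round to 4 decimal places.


d = sqrt((-12-10)^2 + (-2-1)^2) = 22.2036

22.2036


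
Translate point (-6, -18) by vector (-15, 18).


Translation: (x+dx, y+dy) = (-6+-15, -18+18) = (-21, 0)

(-21, 0)


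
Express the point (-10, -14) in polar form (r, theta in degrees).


r = sqrt((-10)^2 + (-14)^2) = 17.2047
theta = atan2(-14, -10) = 234.4623 degrees

r = 17.2047, theta = 234.4623 degrees


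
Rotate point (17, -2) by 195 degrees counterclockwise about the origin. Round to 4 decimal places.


x' = 17*cos(195) - -2*sin(195) = -16.9384
y' = 17*sin(195) + -2*cos(195) = -2.4681

(-16.9384, -2.4681)


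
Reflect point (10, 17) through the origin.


Reflection through origin: (x, y) -> (-x, -y)
(10, 17) -> (-10, -17)

(-10, -17)


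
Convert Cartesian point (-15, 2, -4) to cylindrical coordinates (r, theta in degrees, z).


r = sqrt((-15)^2 + 2^2) = 15.1327
theta = atan2(2, -15) = 172.4054 deg
z = -4

r = 15.1327, theta = 172.4054 deg, z = -4


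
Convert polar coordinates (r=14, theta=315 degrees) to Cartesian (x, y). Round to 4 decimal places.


x = 14 * cos(315) = 9.8995
y = 14 * sin(315) = -9.8995

(9.8995, -9.8995)


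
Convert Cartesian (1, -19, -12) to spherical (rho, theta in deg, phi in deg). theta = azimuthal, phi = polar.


rho = sqrt(1^2 + (-19)^2 + (-12)^2) = 22.4944
theta = atan2(-19, 1) = 273.0128 deg
phi = acos(-12/22.4944) = 122.2399 deg

rho = 22.4944, theta = 273.0128 deg, phi = 122.2399 deg


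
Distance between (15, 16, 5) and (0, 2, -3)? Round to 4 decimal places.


d = sqrt((0-15)^2 + (2-16)^2 + (-3-5)^2) = 22.0227

22.0227


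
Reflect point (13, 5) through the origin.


Reflection through origin: (x, y) -> (-x, -y)
(13, 5) -> (-13, -5)

(-13, -5)


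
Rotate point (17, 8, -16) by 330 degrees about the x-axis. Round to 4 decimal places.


x' = 17
y' = 8*cos(330) - -16*sin(330) = -1.0718
z' = 8*sin(330) + -16*cos(330) = -17.8564

(17, -1.0718, -17.8564)


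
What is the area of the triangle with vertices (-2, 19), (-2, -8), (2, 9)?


Area = |x1(y2-y3) + x2(y3-y1) + x3(y1-y2)| / 2
= |-2*(-8-9) + -2*(9-19) + 2*(19--8)| / 2
= 54

54


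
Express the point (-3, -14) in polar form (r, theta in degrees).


r = sqrt((-3)^2 + (-14)^2) = 14.3178
theta = atan2(-14, -3) = 257.9052 degrees

r = 14.3178, theta = 257.9052 degrees


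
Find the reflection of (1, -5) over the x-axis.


Reflection across x-axis: (x, y) -> (x, -y)
(1, -5) -> (1, 5)

(1, 5)


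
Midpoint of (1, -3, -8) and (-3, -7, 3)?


Midpoint = ((1+-3)/2, (-3+-7)/2, (-8+3)/2) = (-1, -5, -2.5)

(-1, -5, -2.5)


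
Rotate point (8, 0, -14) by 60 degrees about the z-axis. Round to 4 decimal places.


x' = 8*cos(60) - 0*sin(60) = 4
y' = 8*sin(60) + 0*cos(60) = 6.9282
z' = -14

(4, 6.9282, -14)


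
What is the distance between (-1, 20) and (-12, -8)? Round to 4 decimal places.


d = sqrt((-12--1)^2 + (-8-20)^2) = 30.0832

30.0832


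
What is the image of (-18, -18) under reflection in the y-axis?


Reflection across y-axis: (x, y) -> (-x, y)
(-18, -18) -> (18, -18)

(18, -18)


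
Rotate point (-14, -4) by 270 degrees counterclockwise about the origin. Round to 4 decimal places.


x' = -14*cos(270) - -4*sin(270) = -4
y' = -14*sin(270) + -4*cos(270) = 14

(-4, 14)


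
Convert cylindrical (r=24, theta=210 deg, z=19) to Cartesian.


x = 24 * cos(210) = -20.7846
y = 24 * sin(210) = -12
z = 19

(-20.7846, -12, 19)


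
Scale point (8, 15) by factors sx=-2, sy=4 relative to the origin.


Scaling: (x*sx, y*sy) = (8*-2, 15*4) = (-16, 60)

(-16, 60)


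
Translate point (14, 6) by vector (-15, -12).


Translation: (x+dx, y+dy) = (14+-15, 6+-12) = (-1, -6)

(-1, -6)


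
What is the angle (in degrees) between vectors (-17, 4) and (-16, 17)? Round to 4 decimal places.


dot = -17*-16 + 4*17 = 340
|u| = 17.4642, |v| = 23.3452
cos(angle) = 0.8339
angle = 33.4952 degrees

33.4952 degrees


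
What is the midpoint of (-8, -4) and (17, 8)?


Midpoint = ((-8+17)/2, (-4+8)/2) = (4.5, 2)

(4.5, 2)


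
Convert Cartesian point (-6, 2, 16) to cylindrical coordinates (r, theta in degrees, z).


r = sqrt((-6)^2 + 2^2) = 6.3246
theta = atan2(2, -6) = 161.5651 deg
z = 16

r = 6.3246, theta = 161.5651 deg, z = 16


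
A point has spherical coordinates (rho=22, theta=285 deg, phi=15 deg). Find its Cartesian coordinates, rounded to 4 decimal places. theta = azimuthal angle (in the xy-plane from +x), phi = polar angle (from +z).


x = 22 * sin(15) * cos(285) = 1.4737
y = 22 * sin(15) * sin(285) = -5.5
z = 22 * cos(15) = 21.2504

(1.4737, -5.5, 21.2504)


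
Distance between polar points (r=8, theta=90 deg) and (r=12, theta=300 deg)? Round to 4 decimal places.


d = sqrt(r1^2 + r2^2 - 2*r1*r2*cos(t2-t1))
d = sqrt(8^2 + 12^2 - 2*8*12*cos(300-90)) = 19.3462

19.3462


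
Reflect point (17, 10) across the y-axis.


Reflection across y-axis: (x, y) -> (-x, y)
(17, 10) -> (-17, 10)

(-17, 10)


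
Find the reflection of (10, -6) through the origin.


Reflection through origin: (x, y) -> (-x, -y)
(10, -6) -> (-10, 6)

(-10, 6)


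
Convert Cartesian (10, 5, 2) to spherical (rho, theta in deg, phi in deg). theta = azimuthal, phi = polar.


rho = sqrt(10^2 + 5^2 + 2^2) = 11.3578
theta = atan2(5, 10) = 26.5651 deg
phi = acos(2/11.3578) = 79.8579 deg

rho = 11.3578, theta = 26.5651 deg, phi = 79.8579 deg


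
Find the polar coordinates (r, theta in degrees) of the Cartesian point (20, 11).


r = sqrt(20^2 + 11^2) = 22.8254
theta = atan2(11, 20) = 28.8108 degrees

r = 22.8254, theta = 28.8108 degrees


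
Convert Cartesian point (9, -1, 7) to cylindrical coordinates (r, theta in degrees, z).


r = sqrt(9^2 + (-1)^2) = 9.0554
theta = atan2(-1, 9) = 353.6598 deg
z = 7

r = 9.0554, theta = 353.6598 deg, z = 7


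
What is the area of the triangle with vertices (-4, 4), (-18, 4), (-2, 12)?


Area = |x1(y2-y3) + x2(y3-y1) + x3(y1-y2)| / 2
= |-4*(4-12) + -18*(12-4) + -2*(4-4)| / 2
= 56

56


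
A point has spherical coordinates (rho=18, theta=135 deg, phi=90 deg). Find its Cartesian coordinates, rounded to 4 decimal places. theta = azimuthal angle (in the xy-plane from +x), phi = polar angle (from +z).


x = 18 * sin(90) * cos(135) = -12.7279
y = 18 * sin(90) * sin(135) = 12.7279
z = 18 * cos(90) = 0

(-12.7279, 12.7279, 0)


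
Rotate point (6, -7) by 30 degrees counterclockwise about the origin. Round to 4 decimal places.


x' = 6*cos(30) - -7*sin(30) = 8.6962
y' = 6*sin(30) + -7*cos(30) = -3.0622

(8.6962, -3.0622)


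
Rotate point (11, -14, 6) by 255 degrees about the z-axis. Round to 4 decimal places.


x' = 11*cos(255) - -14*sin(255) = -16.37
y' = 11*sin(255) + -14*cos(255) = -7.0017
z' = 6

(-16.37, -7.0017, 6)


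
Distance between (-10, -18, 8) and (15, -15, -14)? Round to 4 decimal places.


d = sqrt((15--10)^2 + (-15--18)^2 + (-14-8)^2) = 33.4365

33.4365


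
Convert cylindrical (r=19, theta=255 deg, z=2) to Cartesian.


x = 19 * cos(255) = -4.9176
y = 19 * sin(255) = -18.3526
z = 2

(-4.9176, -18.3526, 2)


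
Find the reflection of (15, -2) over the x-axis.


Reflection across x-axis: (x, y) -> (x, -y)
(15, -2) -> (15, 2)

(15, 2)


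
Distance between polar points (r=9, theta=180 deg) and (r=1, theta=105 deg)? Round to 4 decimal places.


d = sqrt(r1^2 + r2^2 - 2*r1*r2*cos(t2-t1))
d = sqrt(9^2 + 1^2 - 2*9*1*cos(105-180)) = 8.7944

8.7944


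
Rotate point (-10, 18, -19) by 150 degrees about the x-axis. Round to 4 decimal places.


x' = -10
y' = 18*cos(150) - -19*sin(150) = -6.0885
z' = 18*sin(150) + -19*cos(150) = 25.4545

(-10, -6.0885, 25.4545)


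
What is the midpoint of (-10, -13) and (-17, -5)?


Midpoint = ((-10+-17)/2, (-13+-5)/2) = (-13.5, -9)

(-13.5, -9)


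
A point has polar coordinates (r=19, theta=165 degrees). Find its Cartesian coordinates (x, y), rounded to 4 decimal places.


x = 19 * cos(165) = -18.3526
y = 19 * sin(165) = 4.9176

(-18.3526, 4.9176)


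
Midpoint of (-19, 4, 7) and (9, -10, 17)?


Midpoint = ((-19+9)/2, (4+-10)/2, (7+17)/2) = (-5, -3, 12)

(-5, -3, 12)


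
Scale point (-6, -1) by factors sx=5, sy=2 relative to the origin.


Scaling: (x*sx, y*sy) = (-6*5, -1*2) = (-30, -2)

(-30, -2)


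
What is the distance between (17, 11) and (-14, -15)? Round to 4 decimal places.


d = sqrt((-14-17)^2 + (-15-11)^2) = 40.4599

40.4599


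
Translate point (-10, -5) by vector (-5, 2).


Translation: (x+dx, y+dy) = (-10+-5, -5+2) = (-15, -3)

(-15, -3)


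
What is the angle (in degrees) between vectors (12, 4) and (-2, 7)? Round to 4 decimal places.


dot = 12*-2 + 4*7 = 4
|u| = 12.6491, |v| = 7.2801
cos(angle) = 0.0434
angle = 87.5104 degrees

87.5104 degrees


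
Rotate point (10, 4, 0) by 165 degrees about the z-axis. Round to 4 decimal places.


x' = 10*cos(165) - 4*sin(165) = -10.6945
y' = 10*sin(165) + 4*cos(165) = -1.2755
z' = 0

(-10.6945, -1.2755, 0)


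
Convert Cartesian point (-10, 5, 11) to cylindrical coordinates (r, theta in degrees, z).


r = sqrt((-10)^2 + 5^2) = 11.1803
theta = atan2(5, -10) = 153.4349 deg
z = 11

r = 11.1803, theta = 153.4349 deg, z = 11


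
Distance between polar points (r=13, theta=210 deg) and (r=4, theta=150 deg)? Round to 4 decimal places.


d = sqrt(r1^2 + r2^2 - 2*r1*r2*cos(t2-t1))
d = sqrt(13^2 + 4^2 - 2*13*4*cos(150-210)) = 11.5326

11.5326


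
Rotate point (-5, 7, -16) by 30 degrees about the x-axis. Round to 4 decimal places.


x' = -5
y' = 7*cos(30) - -16*sin(30) = 14.0622
z' = 7*sin(30) + -16*cos(30) = -10.3564

(-5, 14.0622, -10.3564)


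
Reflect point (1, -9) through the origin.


Reflection through origin: (x, y) -> (-x, -y)
(1, -9) -> (-1, 9)

(-1, 9)


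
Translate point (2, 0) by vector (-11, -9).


Translation: (x+dx, y+dy) = (2+-11, 0+-9) = (-9, -9)

(-9, -9)


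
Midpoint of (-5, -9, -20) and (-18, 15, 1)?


Midpoint = ((-5+-18)/2, (-9+15)/2, (-20+1)/2) = (-11.5, 3, -9.5)

(-11.5, 3, -9.5)


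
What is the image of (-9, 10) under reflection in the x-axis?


Reflection across x-axis: (x, y) -> (x, -y)
(-9, 10) -> (-9, -10)

(-9, -10)


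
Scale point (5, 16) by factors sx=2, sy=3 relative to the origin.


Scaling: (x*sx, y*sy) = (5*2, 16*3) = (10, 48)

(10, 48)


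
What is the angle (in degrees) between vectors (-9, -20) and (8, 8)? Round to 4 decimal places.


dot = -9*8 + -20*8 = -232
|u| = 21.9317, |v| = 11.3137
cos(angle) = -0.935
angle = 159.2277 degrees

159.2277 degrees


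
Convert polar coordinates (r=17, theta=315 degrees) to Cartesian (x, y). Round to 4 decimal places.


x = 17 * cos(315) = 12.0208
y = 17 * sin(315) = -12.0208

(12.0208, -12.0208)


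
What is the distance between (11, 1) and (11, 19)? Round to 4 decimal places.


d = sqrt((11-11)^2 + (19-1)^2) = 18

18


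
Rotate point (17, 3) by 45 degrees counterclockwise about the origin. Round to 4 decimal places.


x' = 17*cos(45) - 3*sin(45) = 9.8995
y' = 17*sin(45) + 3*cos(45) = 14.1421

(9.8995, 14.1421)


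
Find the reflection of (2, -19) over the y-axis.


Reflection across y-axis: (x, y) -> (-x, y)
(2, -19) -> (-2, -19)

(-2, -19)


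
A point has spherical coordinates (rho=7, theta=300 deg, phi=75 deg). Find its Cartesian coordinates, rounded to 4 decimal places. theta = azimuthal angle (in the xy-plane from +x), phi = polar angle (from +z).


x = 7 * sin(75) * cos(300) = 3.3807
y = 7 * sin(75) * sin(300) = -5.8556
z = 7 * cos(75) = 1.8117

(3.3807, -5.8556, 1.8117)


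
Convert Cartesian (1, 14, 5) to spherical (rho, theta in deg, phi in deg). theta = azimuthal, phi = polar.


rho = sqrt(1^2 + 14^2 + 5^2) = 14.8997
theta = atan2(14, 1) = 85.9144 deg
phi = acos(5/14.8997) = 70.3923 deg

rho = 14.8997, theta = 85.9144 deg, phi = 70.3923 deg


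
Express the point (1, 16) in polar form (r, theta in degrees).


r = sqrt(1^2 + 16^2) = 16.0312
theta = atan2(16, 1) = 86.4237 degrees

r = 16.0312, theta = 86.4237 degrees


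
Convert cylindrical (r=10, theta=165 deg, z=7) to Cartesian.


x = 10 * cos(165) = -9.6593
y = 10 * sin(165) = 2.5882
z = 7

(-9.6593, 2.5882, 7)


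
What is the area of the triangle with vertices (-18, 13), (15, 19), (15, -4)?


Area = |x1(y2-y3) + x2(y3-y1) + x3(y1-y2)| / 2
= |-18*(19--4) + 15*(-4-13) + 15*(13-19)| / 2
= 379.5

379.5


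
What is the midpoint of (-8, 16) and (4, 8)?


Midpoint = ((-8+4)/2, (16+8)/2) = (-2, 12)

(-2, 12)


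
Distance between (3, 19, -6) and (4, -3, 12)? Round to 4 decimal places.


d = sqrt((4-3)^2 + (-3-19)^2 + (12--6)^2) = 28.4429

28.4429


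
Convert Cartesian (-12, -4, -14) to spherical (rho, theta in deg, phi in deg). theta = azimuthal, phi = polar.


rho = sqrt((-12)^2 + (-4)^2 + (-14)^2) = 18.868
theta = atan2(-4, -12) = 198.4349 deg
phi = acos(-14/18.868) = 137.9019 deg

rho = 18.868, theta = 198.4349 deg, phi = 137.9019 deg


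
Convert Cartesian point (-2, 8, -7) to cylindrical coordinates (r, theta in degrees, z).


r = sqrt((-2)^2 + 8^2) = 8.2462
theta = atan2(8, -2) = 104.0362 deg
z = -7

r = 8.2462, theta = 104.0362 deg, z = -7


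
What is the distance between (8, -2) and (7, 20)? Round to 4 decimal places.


d = sqrt((7-8)^2 + (20--2)^2) = 22.0227

22.0227


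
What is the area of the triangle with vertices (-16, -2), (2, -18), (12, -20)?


Area = |x1(y2-y3) + x2(y3-y1) + x3(y1-y2)| / 2
= |-16*(-18--20) + 2*(-20--2) + 12*(-2--18)| / 2
= 62

62


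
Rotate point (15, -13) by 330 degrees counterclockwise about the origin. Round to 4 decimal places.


x' = 15*cos(330) - -13*sin(330) = 6.4904
y' = 15*sin(330) + -13*cos(330) = -18.7583

(6.4904, -18.7583)


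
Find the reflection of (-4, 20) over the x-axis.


Reflection across x-axis: (x, y) -> (x, -y)
(-4, 20) -> (-4, -20)

(-4, -20)


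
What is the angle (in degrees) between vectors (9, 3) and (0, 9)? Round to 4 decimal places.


dot = 9*0 + 3*9 = 27
|u| = 9.4868, |v| = 9
cos(angle) = 0.3162
angle = 71.5651 degrees

71.5651 degrees


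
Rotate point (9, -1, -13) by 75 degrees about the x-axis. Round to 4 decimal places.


x' = 9
y' = -1*cos(75) - -13*sin(75) = 12.2982
z' = -1*sin(75) + -13*cos(75) = -4.3306

(9, 12.2982, -4.3306)


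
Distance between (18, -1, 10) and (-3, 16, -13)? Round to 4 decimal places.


d = sqrt((-3-18)^2 + (16--1)^2 + (-13-10)^2) = 35.4824

35.4824


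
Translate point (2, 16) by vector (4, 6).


Translation: (x+dx, y+dy) = (2+4, 16+6) = (6, 22)

(6, 22)


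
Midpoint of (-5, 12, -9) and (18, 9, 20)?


Midpoint = ((-5+18)/2, (12+9)/2, (-9+20)/2) = (6.5, 10.5, 5.5)

(6.5, 10.5, 5.5)


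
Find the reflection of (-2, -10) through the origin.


Reflection through origin: (x, y) -> (-x, -y)
(-2, -10) -> (2, 10)

(2, 10)


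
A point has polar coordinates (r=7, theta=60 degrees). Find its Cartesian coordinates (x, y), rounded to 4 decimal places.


x = 7 * cos(60) = 3.5
y = 7 * sin(60) = 6.0622

(3.5, 6.0622)


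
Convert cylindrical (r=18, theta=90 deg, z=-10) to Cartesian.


x = 18 * cos(90) = 0
y = 18 * sin(90) = 18
z = -10

(0, 18, -10)


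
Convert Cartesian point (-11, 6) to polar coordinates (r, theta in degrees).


r = sqrt((-11)^2 + 6^2) = 12.53
theta = atan2(6, -11) = 151.3895 degrees

r = 12.53, theta = 151.3895 degrees


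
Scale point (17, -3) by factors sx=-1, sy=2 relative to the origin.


Scaling: (x*sx, y*sy) = (17*-1, -3*2) = (-17, -6)

(-17, -6)


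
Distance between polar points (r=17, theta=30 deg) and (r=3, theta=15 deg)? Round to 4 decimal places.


d = sqrt(r1^2 + r2^2 - 2*r1*r2*cos(t2-t1))
d = sqrt(17^2 + 3^2 - 2*17*3*cos(15-30)) = 14.1236

14.1236


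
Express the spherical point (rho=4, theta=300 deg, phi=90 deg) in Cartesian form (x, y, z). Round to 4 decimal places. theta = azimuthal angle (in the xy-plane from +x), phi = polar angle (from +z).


x = 4 * sin(90) * cos(300) = 2
y = 4 * sin(90) * sin(300) = -3.4641
z = 4 * cos(90) = 0

(2, -3.4641, 0)


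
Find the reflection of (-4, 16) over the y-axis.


Reflection across y-axis: (x, y) -> (-x, y)
(-4, 16) -> (4, 16)

(4, 16)


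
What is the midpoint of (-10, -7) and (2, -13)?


Midpoint = ((-10+2)/2, (-7+-13)/2) = (-4, -10)

(-4, -10)


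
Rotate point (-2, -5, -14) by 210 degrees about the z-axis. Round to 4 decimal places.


x' = -2*cos(210) - -5*sin(210) = -0.7679
y' = -2*sin(210) + -5*cos(210) = 5.3301
z' = -14

(-0.7679, 5.3301, -14)


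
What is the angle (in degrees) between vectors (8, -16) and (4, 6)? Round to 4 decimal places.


dot = 8*4 + -16*6 = -64
|u| = 17.8885, |v| = 7.2111
cos(angle) = -0.4961
angle = 119.7449 degrees

119.7449 degrees


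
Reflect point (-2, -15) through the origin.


Reflection through origin: (x, y) -> (-x, -y)
(-2, -15) -> (2, 15)

(2, 15)


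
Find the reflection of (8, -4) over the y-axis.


Reflection across y-axis: (x, y) -> (-x, y)
(8, -4) -> (-8, -4)

(-8, -4)


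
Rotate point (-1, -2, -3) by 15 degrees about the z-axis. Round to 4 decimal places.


x' = -1*cos(15) - -2*sin(15) = -0.4483
y' = -1*sin(15) + -2*cos(15) = -2.1907
z' = -3

(-0.4483, -2.1907, -3)


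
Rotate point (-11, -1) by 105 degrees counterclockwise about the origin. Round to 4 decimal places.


x' = -11*cos(105) - -1*sin(105) = 3.8129
y' = -11*sin(105) + -1*cos(105) = -10.3664

(3.8129, -10.3664)


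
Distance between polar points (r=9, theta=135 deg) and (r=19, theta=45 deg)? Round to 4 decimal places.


d = sqrt(r1^2 + r2^2 - 2*r1*r2*cos(t2-t1))
d = sqrt(9^2 + 19^2 - 2*9*19*cos(45-135)) = 21.0238

21.0238


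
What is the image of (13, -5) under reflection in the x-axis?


Reflection across x-axis: (x, y) -> (x, -y)
(13, -5) -> (13, 5)

(13, 5)


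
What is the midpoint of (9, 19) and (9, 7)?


Midpoint = ((9+9)/2, (19+7)/2) = (9, 13)

(9, 13)


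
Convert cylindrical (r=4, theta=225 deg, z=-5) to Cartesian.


x = 4 * cos(225) = -2.8284
y = 4 * sin(225) = -2.8284
z = -5

(-2.8284, -2.8284, -5)


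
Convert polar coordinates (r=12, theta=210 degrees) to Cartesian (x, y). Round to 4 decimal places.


x = 12 * cos(210) = -10.3923
y = 12 * sin(210) = -6

(-10.3923, -6)


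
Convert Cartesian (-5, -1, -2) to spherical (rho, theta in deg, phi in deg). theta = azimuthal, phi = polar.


rho = sqrt((-5)^2 + (-1)^2 + (-2)^2) = 5.4772
theta = atan2(-1, -5) = 191.3099 deg
phi = acos(-2/5.4772) = 111.4167 deg

rho = 5.4772, theta = 191.3099 deg, phi = 111.4167 deg


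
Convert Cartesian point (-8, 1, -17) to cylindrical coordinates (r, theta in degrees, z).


r = sqrt((-8)^2 + 1^2) = 8.0623
theta = atan2(1, -8) = 172.875 deg
z = -17

r = 8.0623, theta = 172.875 deg, z = -17


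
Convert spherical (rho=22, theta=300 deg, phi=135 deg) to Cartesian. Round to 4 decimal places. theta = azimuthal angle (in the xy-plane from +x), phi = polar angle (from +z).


x = 22 * sin(135) * cos(300) = 7.7782
y = 22 * sin(135) * sin(300) = -13.4722
z = 22 * cos(135) = -15.5563

(7.7782, -13.4722, -15.5563)


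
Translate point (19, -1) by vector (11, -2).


Translation: (x+dx, y+dy) = (19+11, -1+-2) = (30, -3)

(30, -3)


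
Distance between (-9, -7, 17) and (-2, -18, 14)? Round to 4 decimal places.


d = sqrt((-2--9)^2 + (-18--7)^2 + (14-17)^2) = 13.3791

13.3791


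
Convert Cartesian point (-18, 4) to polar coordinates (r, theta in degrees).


r = sqrt((-18)^2 + 4^2) = 18.4391
theta = atan2(4, -18) = 167.4712 degrees

r = 18.4391, theta = 167.4712 degrees


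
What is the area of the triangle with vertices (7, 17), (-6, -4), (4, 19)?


Area = |x1(y2-y3) + x2(y3-y1) + x3(y1-y2)| / 2
= |7*(-4-19) + -6*(19-17) + 4*(17--4)| / 2
= 44.5

44.5


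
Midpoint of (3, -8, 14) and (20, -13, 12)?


Midpoint = ((3+20)/2, (-8+-13)/2, (14+12)/2) = (11.5, -10.5, 13)

(11.5, -10.5, 13)


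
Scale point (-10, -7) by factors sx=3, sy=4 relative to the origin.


Scaling: (x*sx, y*sy) = (-10*3, -7*4) = (-30, -28)

(-30, -28)


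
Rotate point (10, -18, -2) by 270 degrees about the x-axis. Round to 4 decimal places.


x' = 10
y' = -18*cos(270) - -2*sin(270) = -2
z' = -18*sin(270) + -2*cos(270) = 18

(10, -2, 18)


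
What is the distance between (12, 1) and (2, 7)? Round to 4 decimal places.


d = sqrt((2-12)^2 + (7-1)^2) = 11.6619

11.6619


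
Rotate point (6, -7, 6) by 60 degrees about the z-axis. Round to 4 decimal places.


x' = 6*cos(60) - -7*sin(60) = 9.0622
y' = 6*sin(60) + -7*cos(60) = 1.6962
z' = 6

(9.0622, 1.6962, 6)


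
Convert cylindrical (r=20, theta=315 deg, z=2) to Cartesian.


x = 20 * cos(315) = 14.1421
y = 20 * sin(315) = -14.1421
z = 2

(14.1421, -14.1421, 2)


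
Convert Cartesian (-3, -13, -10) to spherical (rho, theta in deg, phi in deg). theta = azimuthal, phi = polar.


rho = sqrt((-3)^2 + (-13)^2 + (-10)^2) = 16.6733
theta = atan2(-13, -3) = 257.0054 deg
phi = acos(-10/16.6733) = 126.8527 deg

rho = 16.6733, theta = 257.0054 deg, phi = 126.8527 deg


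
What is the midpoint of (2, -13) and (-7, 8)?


Midpoint = ((2+-7)/2, (-13+8)/2) = (-2.5, -2.5)

(-2.5, -2.5)


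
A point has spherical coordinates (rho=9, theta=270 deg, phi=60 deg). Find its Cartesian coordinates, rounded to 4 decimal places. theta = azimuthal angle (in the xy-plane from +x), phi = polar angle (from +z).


x = 9 * sin(60) * cos(270) = 0
y = 9 * sin(60) * sin(270) = -7.7942
z = 9 * cos(60) = 4.5

(0, -7.7942, 4.5)


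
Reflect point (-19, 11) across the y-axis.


Reflection across y-axis: (x, y) -> (-x, y)
(-19, 11) -> (19, 11)

(19, 11)


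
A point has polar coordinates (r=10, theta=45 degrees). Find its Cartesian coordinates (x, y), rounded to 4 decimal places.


x = 10 * cos(45) = 7.0711
y = 10 * sin(45) = 7.0711

(7.0711, 7.0711)


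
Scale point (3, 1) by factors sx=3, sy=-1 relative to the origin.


Scaling: (x*sx, y*sy) = (3*3, 1*-1) = (9, -1)

(9, -1)


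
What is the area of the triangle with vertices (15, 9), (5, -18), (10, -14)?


Area = |x1(y2-y3) + x2(y3-y1) + x3(y1-y2)| / 2
= |15*(-18--14) + 5*(-14-9) + 10*(9--18)| / 2
= 47.5

47.5


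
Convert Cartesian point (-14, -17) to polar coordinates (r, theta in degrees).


r = sqrt((-14)^2 + (-17)^2) = 22.0227
theta = atan2(-17, -14) = 230.5275 degrees

r = 22.0227, theta = 230.5275 degrees


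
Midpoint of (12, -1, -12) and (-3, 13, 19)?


Midpoint = ((12+-3)/2, (-1+13)/2, (-12+19)/2) = (4.5, 6, 3.5)

(4.5, 6, 3.5)


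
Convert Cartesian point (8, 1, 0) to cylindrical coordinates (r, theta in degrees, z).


r = sqrt(8^2 + 1^2) = 8.0623
theta = atan2(1, 8) = 7.125 deg
z = 0

r = 8.0623, theta = 7.125 deg, z = 0


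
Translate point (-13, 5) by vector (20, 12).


Translation: (x+dx, y+dy) = (-13+20, 5+12) = (7, 17)

(7, 17)


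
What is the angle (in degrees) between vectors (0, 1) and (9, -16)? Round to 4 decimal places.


dot = 0*9 + 1*-16 = -16
|u| = 1, |v| = 18.3576
cos(angle) = -0.8716
angle = 150.6422 degrees

150.6422 degrees


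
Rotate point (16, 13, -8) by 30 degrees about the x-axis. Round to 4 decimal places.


x' = 16
y' = 13*cos(30) - -8*sin(30) = 15.2583
z' = 13*sin(30) + -8*cos(30) = -0.4282

(16, 15.2583, -0.4282)


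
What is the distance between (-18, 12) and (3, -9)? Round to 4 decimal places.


d = sqrt((3--18)^2 + (-9-12)^2) = 29.6985

29.6985


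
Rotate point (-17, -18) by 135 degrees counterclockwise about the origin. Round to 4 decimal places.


x' = -17*cos(135) - -18*sin(135) = 24.7487
y' = -17*sin(135) + -18*cos(135) = 0.7071

(24.7487, 0.7071)


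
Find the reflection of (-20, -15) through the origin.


Reflection through origin: (x, y) -> (-x, -y)
(-20, -15) -> (20, 15)

(20, 15)


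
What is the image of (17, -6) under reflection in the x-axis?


Reflection across x-axis: (x, y) -> (x, -y)
(17, -6) -> (17, 6)

(17, 6)


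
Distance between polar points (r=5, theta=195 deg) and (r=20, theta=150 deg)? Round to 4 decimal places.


d = sqrt(r1^2 + r2^2 - 2*r1*r2*cos(t2-t1))
d = sqrt(5^2 + 20^2 - 2*5*20*cos(150-195)) = 16.8398

16.8398


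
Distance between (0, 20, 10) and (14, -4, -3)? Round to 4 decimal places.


d = sqrt((14-0)^2 + (-4-20)^2 + (-3-10)^2) = 30.6757

30.6757


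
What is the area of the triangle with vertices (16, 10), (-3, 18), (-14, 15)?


Area = |x1(y2-y3) + x2(y3-y1) + x3(y1-y2)| / 2
= |16*(18-15) + -3*(15-10) + -14*(10-18)| / 2
= 72.5

72.5


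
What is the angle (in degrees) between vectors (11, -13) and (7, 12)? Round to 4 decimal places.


dot = 11*7 + -13*12 = -79
|u| = 17.0294, |v| = 13.8924
cos(angle) = -0.3339
angle = 109.5072 degrees

109.5072 degrees


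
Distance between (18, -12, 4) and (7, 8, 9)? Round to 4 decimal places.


d = sqrt((7-18)^2 + (8--12)^2 + (9-4)^2) = 23.3666

23.3666


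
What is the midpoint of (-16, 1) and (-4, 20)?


Midpoint = ((-16+-4)/2, (1+20)/2) = (-10, 10.5)

(-10, 10.5)


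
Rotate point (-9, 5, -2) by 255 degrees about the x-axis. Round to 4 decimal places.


x' = -9
y' = 5*cos(255) - -2*sin(255) = -3.2259
z' = 5*sin(255) + -2*cos(255) = -4.312

(-9, -3.2259, -4.312)


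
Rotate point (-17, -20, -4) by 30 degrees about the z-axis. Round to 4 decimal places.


x' = -17*cos(30) - -20*sin(30) = -4.7224
y' = -17*sin(30) + -20*cos(30) = -25.8205
z' = -4

(-4.7224, -25.8205, -4)


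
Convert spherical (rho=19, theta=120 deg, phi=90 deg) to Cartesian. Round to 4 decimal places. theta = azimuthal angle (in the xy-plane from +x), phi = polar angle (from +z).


x = 19 * sin(90) * cos(120) = -9.5
y = 19 * sin(90) * sin(120) = 16.4545
z = 19 * cos(90) = 0

(-9.5, 16.4545, 0)


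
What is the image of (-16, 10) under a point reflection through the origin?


Reflection through origin: (x, y) -> (-x, -y)
(-16, 10) -> (16, -10)

(16, -10)


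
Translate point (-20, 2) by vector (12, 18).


Translation: (x+dx, y+dy) = (-20+12, 2+18) = (-8, 20)

(-8, 20)


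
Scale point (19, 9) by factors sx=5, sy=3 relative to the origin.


Scaling: (x*sx, y*sy) = (19*5, 9*3) = (95, 27)

(95, 27)


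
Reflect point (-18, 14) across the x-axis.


Reflection across x-axis: (x, y) -> (x, -y)
(-18, 14) -> (-18, -14)

(-18, -14)


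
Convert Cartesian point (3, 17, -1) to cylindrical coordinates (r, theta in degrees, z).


r = sqrt(3^2 + 17^2) = 17.2627
theta = atan2(17, 3) = 79.992 deg
z = -1

r = 17.2627, theta = 79.992 deg, z = -1


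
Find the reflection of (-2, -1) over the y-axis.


Reflection across y-axis: (x, y) -> (-x, y)
(-2, -1) -> (2, -1)

(2, -1)


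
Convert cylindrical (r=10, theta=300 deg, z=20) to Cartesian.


x = 10 * cos(300) = 5
y = 10 * sin(300) = -8.6603
z = 20

(5, -8.6603, 20)


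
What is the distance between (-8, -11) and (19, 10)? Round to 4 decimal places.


d = sqrt((19--8)^2 + (10--11)^2) = 34.2053

34.2053


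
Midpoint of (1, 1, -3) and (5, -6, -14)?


Midpoint = ((1+5)/2, (1+-6)/2, (-3+-14)/2) = (3, -2.5, -8.5)

(3, -2.5, -8.5)


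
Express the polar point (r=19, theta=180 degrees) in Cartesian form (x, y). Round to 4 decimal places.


x = 19 * cos(180) = -19
y = 19 * sin(180) = 0

(-19, 0)


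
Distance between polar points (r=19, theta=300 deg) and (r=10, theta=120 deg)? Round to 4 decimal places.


d = sqrt(r1^2 + r2^2 - 2*r1*r2*cos(t2-t1))
d = sqrt(19^2 + 10^2 - 2*19*10*cos(120-300)) = 29

29


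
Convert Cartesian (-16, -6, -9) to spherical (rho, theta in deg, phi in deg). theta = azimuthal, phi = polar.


rho = sqrt((-16)^2 + (-6)^2 + (-9)^2) = 19.3132
theta = atan2(-6, -16) = 200.556 deg
phi = acos(-9/19.3132) = 117.7751 deg

rho = 19.3132, theta = 200.556 deg, phi = 117.7751 deg


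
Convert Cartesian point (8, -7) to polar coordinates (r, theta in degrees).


r = sqrt(8^2 + (-7)^2) = 10.6301
theta = atan2(-7, 8) = 318.8141 degrees

r = 10.6301, theta = 318.8141 degrees


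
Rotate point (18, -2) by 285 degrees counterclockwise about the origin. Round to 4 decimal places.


x' = 18*cos(285) - -2*sin(285) = 2.7269
y' = 18*sin(285) + -2*cos(285) = -17.9043

(2.7269, -17.9043)


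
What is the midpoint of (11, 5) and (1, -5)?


Midpoint = ((11+1)/2, (5+-5)/2) = (6, 0)

(6, 0)


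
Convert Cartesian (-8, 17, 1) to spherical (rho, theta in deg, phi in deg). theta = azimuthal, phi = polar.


rho = sqrt((-8)^2 + 17^2 + 1^2) = 18.8149
theta = atan2(17, -8) = 115.2011 deg
phi = acos(1/18.8149) = 86.9533 deg

rho = 18.8149, theta = 115.2011 deg, phi = 86.9533 deg


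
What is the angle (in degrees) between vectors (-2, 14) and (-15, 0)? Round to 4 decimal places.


dot = -2*-15 + 14*0 = 30
|u| = 14.1421, |v| = 15
cos(angle) = 0.1414
angle = 81.8699 degrees

81.8699 degrees


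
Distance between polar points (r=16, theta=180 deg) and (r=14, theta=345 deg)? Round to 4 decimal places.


d = sqrt(r1^2 + r2^2 - 2*r1*r2*cos(t2-t1))
d = sqrt(16^2 + 14^2 - 2*16*14*cos(345-180)) = 29.7445

29.7445


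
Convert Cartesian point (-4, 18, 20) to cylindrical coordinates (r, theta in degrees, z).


r = sqrt((-4)^2 + 18^2) = 18.4391
theta = atan2(18, -4) = 102.5288 deg
z = 20

r = 18.4391, theta = 102.5288 deg, z = 20


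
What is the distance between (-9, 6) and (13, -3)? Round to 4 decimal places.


d = sqrt((13--9)^2 + (-3-6)^2) = 23.7697

23.7697


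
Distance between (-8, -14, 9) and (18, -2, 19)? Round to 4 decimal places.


d = sqrt((18--8)^2 + (-2--14)^2 + (19-9)^2) = 30.3315

30.3315


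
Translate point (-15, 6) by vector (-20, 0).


Translation: (x+dx, y+dy) = (-15+-20, 6+0) = (-35, 6)

(-35, 6)


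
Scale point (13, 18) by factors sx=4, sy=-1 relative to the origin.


Scaling: (x*sx, y*sy) = (13*4, 18*-1) = (52, -18)

(52, -18)


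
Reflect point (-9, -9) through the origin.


Reflection through origin: (x, y) -> (-x, -y)
(-9, -9) -> (9, 9)

(9, 9)


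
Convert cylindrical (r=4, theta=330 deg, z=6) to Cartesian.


x = 4 * cos(330) = 3.4641
y = 4 * sin(330) = -2
z = 6

(3.4641, -2, 6)


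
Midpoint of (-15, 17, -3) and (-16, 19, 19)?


Midpoint = ((-15+-16)/2, (17+19)/2, (-3+19)/2) = (-15.5, 18, 8)

(-15.5, 18, 8)


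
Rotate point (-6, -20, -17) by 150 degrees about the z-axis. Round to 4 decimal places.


x' = -6*cos(150) - -20*sin(150) = 15.1962
y' = -6*sin(150) + -20*cos(150) = 14.3205
z' = -17

(15.1962, 14.3205, -17)


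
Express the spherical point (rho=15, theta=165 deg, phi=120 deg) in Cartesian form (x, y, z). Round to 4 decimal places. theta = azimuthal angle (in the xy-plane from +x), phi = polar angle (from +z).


x = 15 * sin(120) * cos(165) = -12.5477
y = 15 * sin(120) * sin(165) = 3.3622
z = 15 * cos(120) = -7.5

(-12.5477, 3.3622, -7.5)


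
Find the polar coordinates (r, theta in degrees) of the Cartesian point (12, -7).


r = sqrt(12^2 + (-7)^2) = 13.8924
theta = atan2(-7, 12) = 329.7436 degrees

r = 13.8924, theta = 329.7436 degrees


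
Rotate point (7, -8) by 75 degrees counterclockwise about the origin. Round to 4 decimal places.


x' = 7*cos(75) - -8*sin(75) = 9.5391
y' = 7*sin(75) + -8*cos(75) = 4.6909

(9.5391, 4.6909)


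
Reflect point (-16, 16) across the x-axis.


Reflection across x-axis: (x, y) -> (x, -y)
(-16, 16) -> (-16, -16)

(-16, -16)


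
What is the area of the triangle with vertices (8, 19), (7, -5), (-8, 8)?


Area = |x1(y2-y3) + x2(y3-y1) + x3(y1-y2)| / 2
= |8*(-5-8) + 7*(8-19) + -8*(19--5)| / 2
= 186.5

186.5


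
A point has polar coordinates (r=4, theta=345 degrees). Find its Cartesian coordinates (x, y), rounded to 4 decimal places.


x = 4 * cos(345) = 3.8637
y = 4 * sin(345) = -1.0353

(3.8637, -1.0353)


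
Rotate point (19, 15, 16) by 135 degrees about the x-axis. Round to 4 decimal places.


x' = 19
y' = 15*cos(135) - 16*sin(135) = -21.9203
z' = 15*sin(135) + 16*cos(135) = -0.7071

(19, -21.9203, -0.7071)


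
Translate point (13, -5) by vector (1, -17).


Translation: (x+dx, y+dy) = (13+1, -5+-17) = (14, -22)

(14, -22)


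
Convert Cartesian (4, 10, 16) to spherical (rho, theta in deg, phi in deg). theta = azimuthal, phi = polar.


rho = sqrt(4^2 + 10^2 + 16^2) = 19.2873
theta = atan2(10, 4) = 68.1986 deg
phi = acos(16/19.2873) = 33.9463 deg

rho = 19.2873, theta = 68.1986 deg, phi = 33.9463 deg


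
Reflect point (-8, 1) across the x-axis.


Reflection across x-axis: (x, y) -> (x, -y)
(-8, 1) -> (-8, -1)

(-8, -1)


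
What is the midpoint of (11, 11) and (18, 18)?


Midpoint = ((11+18)/2, (11+18)/2) = (14.5, 14.5)

(14.5, 14.5)


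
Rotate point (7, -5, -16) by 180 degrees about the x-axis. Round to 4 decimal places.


x' = 7
y' = -5*cos(180) - -16*sin(180) = 5
z' = -5*sin(180) + -16*cos(180) = 16

(7, 5, 16)


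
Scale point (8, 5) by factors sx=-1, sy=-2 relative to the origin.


Scaling: (x*sx, y*sy) = (8*-1, 5*-2) = (-8, -10)

(-8, -10)


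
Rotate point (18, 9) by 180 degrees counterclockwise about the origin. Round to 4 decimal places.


x' = 18*cos(180) - 9*sin(180) = -18
y' = 18*sin(180) + 9*cos(180) = -9

(-18, -9)


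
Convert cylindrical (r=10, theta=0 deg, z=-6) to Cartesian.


x = 10 * cos(0) = 10
y = 10 * sin(0) = 0
z = -6

(10, 0, -6)


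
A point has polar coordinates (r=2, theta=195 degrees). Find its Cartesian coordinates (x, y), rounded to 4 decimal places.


x = 2 * cos(195) = -1.9319
y = 2 * sin(195) = -0.5176

(-1.9319, -0.5176)


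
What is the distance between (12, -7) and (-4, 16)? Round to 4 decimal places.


d = sqrt((-4-12)^2 + (16--7)^2) = 28.0179

28.0179


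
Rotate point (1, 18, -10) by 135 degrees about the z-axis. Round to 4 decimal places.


x' = 1*cos(135) - 18*sin(135) = -13.435
y' = 1*sin(135) + 18*cos(135) = -12.0208
z' = -10

(-13.435, -12.0208, -10)


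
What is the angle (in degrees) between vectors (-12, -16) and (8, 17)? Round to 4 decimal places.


dot = -12*8 + -16*17 = -368
|u| = 20, |v| = 18.7883
cos(angle) = -0.9793
angle = 168.3312 degrees

168.3312 degrees


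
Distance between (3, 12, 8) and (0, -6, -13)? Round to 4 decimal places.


d = sqrt((0-3)^2 + (-6-12)^2 + (-13-8)^2) = 27.8209

27.8209


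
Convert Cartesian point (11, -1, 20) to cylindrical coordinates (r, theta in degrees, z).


r = sqrt(11^2 + (-1)^2) = 11.0454
theta = atan2(-1, 11) = 354.8056 deg
z = 20

r = 11.0454, theta = 354.8056 deg, z = 20
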